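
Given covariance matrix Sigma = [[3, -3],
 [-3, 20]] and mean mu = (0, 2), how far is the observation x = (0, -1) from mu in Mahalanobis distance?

Step 1 — centre the observation: (x - mu) = (0, -3).

Step 2 — invert Sigma. det(Sigma) = 3·20 - (-3)² = 51.
  Sigma^{-1} = (1/det) · [[d, -b], [-b, a]] = [[0.3922, 0.0588],
 [0.0588, 0.0588]].

Step 3 — form the quadratic (x - mu)^T · Sigma^{-1} · (x - mu):
  Sigma^{-1} · (x - mu) = (-0.1765, -0.1765).
  (x - mu)^T · [Sigma^{-1} · (x - mu)] = (0)·(-0.1765) + (-3)·(-0.1765) = 0.5294.

Step 4 — take square root: d = √(0.5294) ≈ 0.7276.

d(x, mu) = √(0.5294) ≈ 0.7276


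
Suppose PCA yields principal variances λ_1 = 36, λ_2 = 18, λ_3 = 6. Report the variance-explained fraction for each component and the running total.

Step 1 — total variance = trace(Sigma) = Σ λ_i = 36 + 18 + 6 = 60.

Step 2 — fraction explained by component i = λ_i / Σ λ:
  PC1: 36/60 = 0.6
  PC2: 18/60 = 0.3
  PC3: 6/60 = 0.1

Step 3 — cumulative fraction after k components = (λ_1 + ... + λ_k) / Σ λ:
  k = 1: 36/60 = 0.6
  k = 2: (36 + 18)/60 = 54/60 = 0.9
  k = 3: (36 + 18 + 6)/60 = 60/60 = 1

Summary (fraction, with percent):

explained: PC1 0.6 (60%), PC2 0.3 (30%), PC3 0.1 (10%);  cumulative: 0.6, 0.9, 1


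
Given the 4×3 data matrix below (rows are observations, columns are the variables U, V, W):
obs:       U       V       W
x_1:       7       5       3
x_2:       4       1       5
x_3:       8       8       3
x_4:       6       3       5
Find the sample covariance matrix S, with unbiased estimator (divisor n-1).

Step 1 — column means:
  mean(U) = (7 + 4 + 8 + 6) / 4 = 25/4 = 6.25
  mean(V) = (5 + 1 + 8 + 3) / 4 = 17/4 = 4.25
  mean(W) = (3 + 5 + 3 + 5) / 4 = 16/4 = 4

Step 2 — sample covariance S[i,j] = (1/(n-1)) · Σ_k (x_{k,i} - mean_i) · (x_{k,j} - mean_j), with n-1 = 3.
  S[U,U] = ((0.75)·(0.75) + (-2.25)·(-2.25) + (1.75)·(1.75) + (-0.25)·(-0.25)) / 3 = 8.75/3 = 2.9167
  S[U,V] = ((0.75)·(0.75) + (-2.25)·(-3.25) + (1.75)·(3.75) + (-0.25)·(-1.25)) / 3 = 14.75/3 = 4.9167
  S[U,W] = ((0.75)·(-1) + (-2.25)·(1) + (1.75)·(-1) + (-0.25)·(1)) / 3 = -5/3 = -1.6667
  S[V,V] = ((0.75)·(0.75) + (-3.25)·(-3.25) + (3.75)·(3.75) + (-1.25)·(-1.25)) / 3 = 26.75/3 = 8.9167
  S[V,W] = ((0.75)·(-1) + (-3.25)·(1) + (3.75)·(-1) + (-1.25)·(1)) / 3 = -9/3 = -3
  S[W,W] = ((-1)·(-1) + (1)·(1) + (-1)·(-1) + (1)·(1)) / 3 = 4/3 = 1.3333

S is symmetric (S[j,i] = S[i,j]). Assembling:

S = [[2.9167, 4.9167, -1.6667],
 [4.9167, 8.9167, -3],
 [-1.6667, -3, 1.3333]]


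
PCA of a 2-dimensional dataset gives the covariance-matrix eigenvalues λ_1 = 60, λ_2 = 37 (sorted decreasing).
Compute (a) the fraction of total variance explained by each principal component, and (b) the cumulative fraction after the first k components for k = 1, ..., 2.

Step 1 — total variance = trace(Sigma) = Σ λ_i = 60 + 37 = 97.

Step 2 — fraction explained by component i = λ_i / Σ λ:
  PC1: 60/97 = 0.6186
  PC2: 37/97 = 0.3814

Step 3 — cumulative fraction after k components = (λ_1 + ... + λ_k) / Σ λ:
  k = 1: 60/97 = 0.6186
  k = 2: (60 + 37)/97 = 97/97 = 1

Summary (fraction, with percent):

explained: PC1 0.6186 (61.86%), PC2 0.3814 (38.14%);  cumulative: 0.6186, 1


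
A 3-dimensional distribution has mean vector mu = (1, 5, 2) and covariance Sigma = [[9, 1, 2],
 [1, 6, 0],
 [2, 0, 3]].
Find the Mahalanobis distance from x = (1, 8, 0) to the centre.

Step 1 — centre the observation: (x - mu) = (0, 3, -2).

Step 2 — invert Sigma (cofactor / det for 3×3, or solve directly):
  Sigma^{-1} = [[0.1333, -0.0222, -0.0889],
 [-0.0222, 0.1704, 0.0148],
 [-0.0889, 0.0148, 0.3926]].

Step 3 — form the quadratic (x - mu)^T · Sigma^{-1} · (x - mu):
  Sigma^{-1} · (x - mu) = (0.1111, 0.4815, -0.7407).
  (x - mu)^T · [Sigma^{-1} · (x - mu)] = (0)·(0.1111) + (3)·(0.4815) + (-2)·(-0.7407) = 2.9259.

Step 4 — take square root: d = √(2.9259) ≈ 1.7105.

d(x, mu) = √(2.9259) ≈ 1.7105


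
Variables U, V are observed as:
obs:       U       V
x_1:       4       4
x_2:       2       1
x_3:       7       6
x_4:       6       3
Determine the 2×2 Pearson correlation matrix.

Step 1 — column means:
  mean(U) = (4 + 2 + 7 + 6) / 4 = 19/4 = 4.75
  mean(V) = (4 + 1 + 6 + 3) / 4 = 14/4 = 3.5

Step 2 — sample variances and covariances s[i,j] = (1/(n-1)) · Σ_k (x_{k,i} - mean_i) · (x_{k,j} - mean_j), with n-1 = 3:
  s[U,U] = ((-0.75)·(-0.75) + (-2.75)·(-2.75) + (2.25)·(2.25) + (1.25)·(1.25)) / 3 = 14.75/3 = 4.9167
  s[U,V] = ((-0.75)·(0.5) + (-2.75)·(-2.5) + (2.25)·(2.5) + (1.25)·(-0.5)) / 3 = 11.5/3 = 3.8333
  s[V,V] = ((0.5)·(0.5) + (-2.5)·(-2.5) + (2.5)·(2.5) + (-0.5)·(-0.5)) / 3 = 13/3 = 4.3333
  Sample standard deviations s_i = √(s[i,i]):
  s(U) = √(4.9167) = 2.2174
  s(V) = √(4.3333) = 2.0817

Step 3 — r_{ij} = s_{ij} / (s_i · s_j):
  r[U,U] = 1 (diagonal).
  r[U,V] = 3.8333 / (2.2174 · 2.0817) = 3.8333 / 4.6158 = 0.8305
  r[V,V] = 1 (diagonal).

R is symmetric with unit diagonal. Assembling:

R = [[1, 0.8305],
 [0.8305, 1]]


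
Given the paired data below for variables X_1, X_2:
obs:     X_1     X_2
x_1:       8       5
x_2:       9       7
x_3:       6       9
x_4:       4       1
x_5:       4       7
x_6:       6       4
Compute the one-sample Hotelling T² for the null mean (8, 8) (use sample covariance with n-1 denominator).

Step 1 — sample mean vector:
  mean(X_1) = (8 + 9 + 6 + 4 + 4 + 6) / 6 = 37/6 = 6.1667
  mean(X_2) = (5 + 7 + 9 + 1 + 7 + 4) / 6 = 33/6 = 5.5
  x̄ = (6.1667, 5.5),  deviation x̄ - mu_0 = (6.1667, 5.5) - (8, 8) = (-1.8333, -2.5).

Step 2 — sample covariance matrix, S[i,j] = (1/(n-1)) · Σ_k (x_{k,i} - mean_i) · (x_{k,j} - mean_j), divisor n-1 = 5:
  S[X_1,X_1] = ((1.8333)·(1.8333) + (2.8333)·(2.8333) + (-0.1667)·(-0.1667) + (-2.1667)·(-2.1667) + (-2.1667)·(-2.1667) + (-0.1667)·(-0.1667)) / 5 = 20.8333/5 = 4.1667
  S[X_1,X_2] = ((1.8333)·(-0.5) + (2.8333)·(1.5) + (-0.1667)·(3.5) + (-2.1667)·(-4.5) + (-2.1667)·(1.5) + (-0.1667)·(-1.5)) / 5 = 9.5/5 = 1.9
  S[X_2,X_2] = ((-0.5)·(-0.5) + (1.5)·(1.5) + (3.5)·(3.5) + (-4.5)·(-4.5) + (1.5)·(1.5) + (-1.5)·(-1.5)) / 5 = 39.5/5 = 7.9
  S = [[4.1667, 1.9],
 [1.9, 7.9]].

Step 3 — invert S. det(S) = 4.1667·7.9 - (1.9)² = 29.3067.
  S^{-1} = (1/det) · [[d, -b], [-b, a]] = [[0.2696, -0.0648],
 [-0.0648, 0.1422]].

Step 4 — quadratic form (x̄ - mu_0)^T · S^{-1} · (x̄ - mu_0):
  S^{-1} · (x̄ - mu_0) = (-0.3321, -0.2366),
  (x̄ - mu_0)^T · [...] = (-1.8333)·(-0.3321) + (-2.5)·(-0.2366) = 1.2003.

Step 5 — scale by n: T² = 6 · 1.2003 = 7.202.

T² ≈ 7.202


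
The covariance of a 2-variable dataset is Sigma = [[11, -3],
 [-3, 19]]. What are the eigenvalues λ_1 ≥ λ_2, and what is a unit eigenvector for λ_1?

Step 1 — characteristic polynomial of 2×2 Sigma:
  det(Sigma - λI) = λ² - trace · λ + det = 0.
  trace = 11 + 19 = 30, det = 11·19 - (-3)² = 200.
Step 2 — discriminant:
  Δ = trace² - 4·det = 900 - 800 = 100.
Step 3 — eigenvalues:
  λ = (trace ± √Δ)/2 = (30 ± 10)/2,
  λ_1 = 20,  λ_2 = 10.

Step 4 — unit eigenvector for λ_1: solve (Sigma - λ_1 I)v = 0. First row:
  (11 - 20)·v_x + (-3)·v_y = 0, i.e. (-9)·v_x + (-3)·v_y = 0,
  so v ∝ (b, λ_1 - a) = (-3, 9); multiply by -1 so the first entry is positive: u = (3, -9).
  ||u|| = √((3)² + (-9)²) = √(90) ≈ 9.4868,
  v_1 = u/||u|| ≈ (0.3162, -0.9487) (||v_1|| = 1).

λ_1 = 20,  λ_2 = 10;  v_1 ≈ (0.3162, -0.9487)


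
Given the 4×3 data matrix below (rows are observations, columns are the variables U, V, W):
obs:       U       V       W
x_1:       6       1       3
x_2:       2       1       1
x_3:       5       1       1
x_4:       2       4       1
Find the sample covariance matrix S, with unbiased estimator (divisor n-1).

Step 1 — column means:
  mean(U) = (6 + 2 + 5 + 2) / 4 = 15/4 = 3.75
  mean(V) = (1 + 1 + 1 + 4) / 4 = 7/4 = 1.75
  mean(W) = (3 + 1 + 1 + 1) / 4 = 6/4 = 1.5

Step 2 — sample covariance S[i,j] = (1/(n-1)) · Σ_k (x_{k,i} - mean_i) · (x_{k,j} - mean_j), with n-1 = 3.
  S[U,U] = ((2.25)·(2.25) + (-1.75)·(-1.75) + (1.25)·(1.25) + (-1.75)·(-1.75)) / 3 = 12.75/3 = 4.25
  S[U,V] = ((2.25)·(-0.75) + (-1.75)·(-0.75) + (1.25)·(-0.75) + (-1.75)·(2.25)) / 3 = -5.25/3 = -1.75
  S[U,W] = ((2.25)·(1.5) + (-1.75)·(-0.5) + (1.25)·(-0.5) + (-1.75)·(-0.5)) / 3 = 4.5/3 = 1.5
  S[V,V] = ((-0.75)·(-0.75) + (-0.75)·(-0.75) + (-0.75)·(-0.75) + (2.25)·(2.25)) / 3 = 6.75/3 = 2.25
  S[V,W] = ((-0.75)·(1.5) + (-0.75)·(-0.5) + (-0.75)·(-0.5) + (2.25)·(-0.5)) / 3 = -1.5/3 = -0.5
  S[W,W] = ((1.5)·(1.5) + (-0.5)·(-0.5) + (-0.5)·(-0.5) + (-0.5)·(-0.5)) / 3 = 3/3 = 1

S is symmetric (S[j,i] = S[i,j]). Assembling:

S = [[4.25, -1.75, 1.5],
 [-1.75, 2.25, -0.5],
 [1.5, -0.5, 1]]


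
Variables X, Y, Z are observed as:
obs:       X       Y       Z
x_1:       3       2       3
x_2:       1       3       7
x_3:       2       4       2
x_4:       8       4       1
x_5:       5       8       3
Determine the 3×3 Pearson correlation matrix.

Step 1 — column means:
  mean(X) = (3 + 1 + 2 + 8 + 5) / 5 = 19/5 = 3.8
  mean(Y) = (2 + 3 + 4 + 4 + 8) / 5 = 21/5 = 4.2
  mean(Z) = (3 + 7 + 2 + 1 + 3) / 5 = 16/5 = 3.2

Step 2 — sample variances and covariances s[i,j] = (1/(n-1)) · Σ_k (x_{k,i} - mean_i) · (x_{k,j} - mean_j), with n-1 = 4:
  s[X,X] = ((-0.8)·(-0.8) + (-2.8)·(-2.8) + (-1.8)·(-1.8) + (4.2)·(4.2) + (1.2)·(1.2)) / 4 = 30.8/4 = 7.7
  s[X,Y] = ((-0.8)·(-2.2) + (-2.8)·(-1.2) + (-1.8)·(-0.2) + (4.2)·(-0.2) + (1.2)·(3.8)) / 4 = 9.2/4 = 2.3
  s[X,Z] = ((-0.8)·(-0.2) + (-2.8)·(3.8) + (-1.8)·(-1.2) + (4.2)·(-2.2) + (1.2)·(-0.2)) / 4 = -17.8/4 = -4.45
  s[Y,Y] = ((-2.2)·(-2.2) + (-1.2)·(-1.2) + (-0.2)·(-0.2) + (-0.2)·(-0.2) + (3.8)·(3.8)) / 4 = 20.8/4 = 5.2
  s[Y,Z] = ((-2.2)·(-0.2) + (-1.2)·(3.8) + (-0.2)·(-1.2) + (-0.2)·(-2.2) + (3.8)·(-0.2)) / 4 = -4.2/4 = -1.05
  s[Z,Z] = ((-0.2)·(-0.2) + (3.8)·(3.8) + (-1.2)·(-1.2) + (-2.2)·(-2.2) + (-0.2)·(-0.2)) / 4 = 20.8/4 = 5.2
  Sample standard deviations s_i = √(s[i,i]):
  s(X) = √(7.7) = 2.7749
  s(Y) = √(5.2) = 2.2804
  s(Z) = √(5.2) = 2.2804

Step 3 — r_{ij} = s_{ij} / (s_i · s_j):
  r[X,X] = 1 (diagonal).
  r[X,Y] = 2.3 / (2.7749 · 2.2804) = 2.3 / 6.3277 = 0.3635
  r[X,Z] = -4.45 / (2.7749 · 2.2804) = -4.45 / 6.3277 = -0.7033
  r[Y,Y] = 1 (diagonal).
  r[Y,Z] = -1.05 / (2.2804 · 2.2804) = -1.05 / 5.2 = -0.2019
  r[Z,Z] = 1 (diagonal).

R is symmetric with unit diagonal. Assembling:

R = [[1, 0.3635, -0.7033],
 [0.3635, 1, -0.2019],
 [-0.7033, -0.2019, 1]]


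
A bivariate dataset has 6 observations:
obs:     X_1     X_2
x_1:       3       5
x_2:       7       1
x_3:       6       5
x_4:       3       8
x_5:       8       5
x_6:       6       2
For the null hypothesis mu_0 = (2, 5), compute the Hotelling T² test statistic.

Step 1 — sample mean vector:
  mean(X_1) = (3 + 7 + 6 + 3 + 8 + 6) / 6 = 33/6 = 5.5
  mean(X_2) = (5 + 1 + 5 + 8 + 5 + 2) / 6 = 26/6 = 4.3333
  x̄ = (5.5, 4.3333),  deviation x̄ - mu_0 = (5.5, 4.3333) - (2, 5) = (3.5, -0.6667).

Step 2 — sample covariance matrix, S[i,j] = (1/(n-1)) · Σ_k (x_{k,i} - mean_i) · (x_{k,j} - mean_j), divisor n-1 = 5:
  S[X_1,X_1] = ((-2.5)·(-2.5) + (1.5)·(1.5) + (0.5)·(0.5) + (-2.5)·(-2.5) + (2.5)·(2.5) + (0.5)·(0.5)) / 5 = 21.5/5 = 4.3
  S[X_1,X_2] = ((-2.5)·(0.6667) + (1.5)·(-3.3333) + (0.5)·(0.6667) + (-2.5)·(3.6667) + (2.5)·(0.6667) + (0.5)·(-2.3333)) / 5 = -15/5 = -3
  S[X_2,X_2] = ((0.6667)·(0.6667) + (-3.3333)·(-3.3333) + (0.6667)·(0.6667) + (3.6667)·(3.6667) + (0.6667)·(0.6667) + (-2.3333)·(-2.3333)) / 5 = 31.3333/5 = 6.2667
  S = [[4.3, -3],
 [-3, 6.2667]].

Step 3 — invert S. det(S) = 4.3·6.2667 - (-3)² = 17.9467.
  S^{-1} = (1/det) · [[d, -b], [-b, a]] = [[0.3492, 0.1672],
 [0.1672, 0.2396]].

Step 4 — quadratic form (x̄ - mu_0)^T · S^{-1} · (x̄ - mu_0):
  S^{-1} · (x̄ - mu_0) = (1.1107, 0.4253),
  (x̄ - mu_0)^T · [...] = (3.5)·(1.1107) + (-0.6667)·(0.4253) = 3.6039.

Step 5 — scale by n: T² = 6 · 3.6039 = 21.6233.

T² ≈ 21.6233


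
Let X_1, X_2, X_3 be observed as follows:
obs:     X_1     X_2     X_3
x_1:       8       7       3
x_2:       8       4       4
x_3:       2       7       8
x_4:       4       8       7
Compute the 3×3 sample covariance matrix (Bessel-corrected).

Step 1 — column means:
  mean(X_1) = (8 + 8 + 2 + 4) / 4 = 22/4 = 5.5
  mean(X_2) = (7 + 4 + 7 + 8) / 4 = 26/4 = 6.5
  mean(X_3) = (3 + 4 + 8 + 7) / 4 = 22/4 = 5.5

Step 2 — sample covariance S[i,j] = (1/(n-1)) · Σ_k (x_{k,i} - mean_i) · (x_{k,j} - mean_j), with n-1 = 3.
  S[X_1,X_1] = ((2.5)·(2.5) + (2.5)·(2.5) + (-3.5)·(-3.5) + (-1.5)·(-1.5)) / 3 = 27/3 = 9
  S[X_1,X_2] = ((2.5)·(0.5) + (2.5)·(-2.5) + (-3.5)·(0.5) + (-1.5)·(1.5)) / 3 = -9/3 = -3
  S[X_1,X_3] = ((2.5)·(-2.5) + (2.5)·(-1.5) + (-3.5)·(2.5) + (-1.5)·(1.5)) / 3 = -21/3 = -7
  S[X_2,X_2] = ((0.5)·(0.5) + (-2.5)·(-2.5) + (0.5)·(0.5) + (1.5)·(1.5)) / 3 = 9/3 = 3
  S[X_2,X_3] = ((0.5)·(-2.5) + (-2.5)·(-1.5) + (0.5)·(2.5) + (1.5)·(1.5)) / 3 = 6/3 = 2
  S[X_3,X_3] = ((-2.5)·(-2.5) + (-1.5)·(-1.5) + (2.5)·(2.5) + (1.5)·(1.5)) / 3 = 17/3 = 5.6667

S is symmetric (S[j,i] = S[i,j]). Assembling:

S = [[9, -3, -7],
 [-3, 3, 2],
 [-7, 2, 5.6667]]


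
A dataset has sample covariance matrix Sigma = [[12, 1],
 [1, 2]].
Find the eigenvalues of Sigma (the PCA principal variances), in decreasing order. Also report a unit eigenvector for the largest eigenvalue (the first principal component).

Step 1 — characteristic polynomial of 2×2 Sigma:
  det(Sigma - λI) = λ² - trace · λ + det = 0.
  trace = 12 + 2 = 14, det = 12·2 - (1)² = 23.
Step 2 — discriminant:
  Δ = trace² - 4·det = 196 - 92 = 104.
Step 3 — eigenvalues:
  λ = (trace ± √Δ)/2 = (14 ± 10.198)/2,
  λ_1 = 12.099,  λ_2 = 1.901.

Step 4 — unit eigenvector for λ_1: solve (Sigma - λ_1 I)v = 0. First row:
  (12 - 12.099)·v_x + (1)·v_y = 0, i.e. (-0.099)·v_x + (1)·v_y = 0,
  so v ∝ (b, λ_1 - a) = (1, 0.099) = u.
  ||u|| = √((1)² + (0.099)²) = √(1.0098) ≈ 1.0049,
  v_1 = u/||u|| ≈ (0.9951, 0.0985) (||v_1|| = 1).

λ_1 = 12.099,  λ_2 = 1.901;  v_1 ≈ (0.9951, 0.0985)


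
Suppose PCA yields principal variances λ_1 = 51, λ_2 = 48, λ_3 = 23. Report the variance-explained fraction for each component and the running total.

Step 1 — total variance = trace(Sigma) = Σ λ_i = 51 + 48 + 23 = 122.

Step 2 — fraction explained by component i = λ_i / Σ λ:
  PC1: 51/122 = 0.418
  PC2: 48/122 = 0.3934
  PC3: 23/122 = 0.1885

Step 3 — cumulative fraction after k components = (λ_1 + ... + λ_k) / Σ λ:
  k = 1: 51/122 = 0.418
  k = 2: (51 + 48)/122 = 99/122 = 0.8115
  k = 3: (51 + 48 + 23)/122 = 122/122 = 1

Summary (fraction, with percent):

explained: PC1 0.418 (41.8%), PC2 0.3934 (39.34%), PC3 0.1885 (18.85%);  cumulative: 0.418, 0.8115, 1


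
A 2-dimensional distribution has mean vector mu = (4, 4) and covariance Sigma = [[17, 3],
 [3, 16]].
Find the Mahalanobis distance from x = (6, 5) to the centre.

Step 1 — centre the observation: (x - mu) = (2, 1).

Step 2 — invert Sigma. det(Sigma) = 17·16 - (3)² = 263.
  Sigma^{-1} = (1/det) · [[d, -b], [-b, a]] = [[0.0608, -0.0114],
 [-0.0114, 0.0646]].

Step 3 — form the quadratic (x - mu)^T · Sigma^{-1} · (x - mu):
  Sigma^{-1} · (x - mu) = (0.1103, 0.0418).
  (x - mu)^T · [Sigma^{-1} · (x - mu)] = (2)·(0.1103) + (1)·(0.0418) = 0.2624.

Step 4 — take square root: d = √(0.2624) ≈ 0.5122.

d(x, mu) = √(0.2624) ≈ 0.5122


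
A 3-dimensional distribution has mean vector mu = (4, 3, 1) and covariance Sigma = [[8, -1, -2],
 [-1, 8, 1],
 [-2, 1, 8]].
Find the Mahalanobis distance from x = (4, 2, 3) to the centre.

Step 1 — centre the observation: (x - mu) = (0, -1, 2).

Step 2 — invert Sigma (cofactor / det for 3×3, or solve directly):
  Sigma^{-1} = [[0.1346, 0.0128, 0.0321],
 [0.0128, 0.1282, -0.0128],
 [0.0321, -0.0128, 0.1346]].

Step 3 — form the quadratic (x - mu)^T · Sigma^{-1} · (x - mu):
  Sigma^{-1} · (x - mu) = (0.0513, -0.1538, 0.2821).
  (x - mu)^T · [Sigma^{-1} · (x - mu)] = (0)·(0.0513) + (-1)·(-0.1538) + (2)·(0.2821) = 0.7179.

Step 4 — take square root: d = √(0.7179) ≈ 0.8473.

d(x, mu) = √(0.7179) ≈ 0.8473


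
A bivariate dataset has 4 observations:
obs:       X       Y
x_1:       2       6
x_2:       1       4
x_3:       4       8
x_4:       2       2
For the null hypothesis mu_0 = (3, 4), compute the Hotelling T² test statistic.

Step 1 — sample mean vector:
  mean(X) = (2 + 1 + 4 + 2) / 4 = 9/4 = 2.25
  mean(Y) = (6 + 4 + 8 + 2) / 4 = 20/4 = 5
  x̄ = (2.25, 5),  deviation x̄ - mu_0 = (2.25, 5) - (3, 4) = (-0.75, 1).

Step 2 — sample covariance matrix, S[i,j] = (1/(n-1)) · Σ_k (x_{k,i} - mean_i) · (x_{k,j} - mean_j), divisor n-1 = 3:
  S[X,X] = ((-0.25)·(-0.25) + (-1.25)·(-1.25) + (1.75)·(1.75) + (-0.25)·(-0.25)) / 3 = 4.75/3 = 1.5833
  S[X,Y] = ((-0.25)·(1) + (-1.25)·(-1) + (1.75)·(3) + (-0.25)·(-3)) / 3 = 7/3 = 2.3333
  S[Y,Y] = ((1)·(1) + (-1)·(-1) + (3)·(3) + (-3)·(-3)) / 3 = 20/3 = 6.6667
  S = [[1.5833, 2.3333],
 [2.3333, 6.6667]].

Step 3 — invert S. det(S) = 1.5833·6.6667 - (2.3333)² = 5.1111.
  S^{-1} = (1/det) · [[d, -b], [-b, a]] = [[1.3043, -0.4565],
 [-0.4565, 0.3098]].

Step 4 — quadratic form (x̄ - mu_0)^T · S^{-1} · (x̄ - mu_0):
  S^{-1} · (x̄ - mu_0) = (-1.4348, 0.6522),
  (x̄ - mu_0)^T · [...] = (-0.75)·(-1.4348) + (1)·(0.6522) = 1.7283.

Step 5 — scale by n: T² = 4 · 1.7283 = 6.913.

T² ≈ 6.913


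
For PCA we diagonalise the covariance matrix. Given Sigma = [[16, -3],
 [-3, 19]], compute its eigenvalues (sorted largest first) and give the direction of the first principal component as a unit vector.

Step 1 — characteristic polynomial of 2×2 Sigma:
  det(Sigma - λI) = λ² - trace · λ + det = 0.
  trace = 16 + 19 = 35, det = 16·19 - (-3)² = 295.
Step 2 — discriminant:
  Δ = trace² - 4·det = 1225 - 1180 = 45.
Step 3 — eigenvalues:
  λ = (trace ± √Δ)/2 = (35 ± 6.7082)/2,
  λ_1 = 20.8541,  λ_2 = 14.1459.

Step 4 — unit eigenvector for λ_1: solve (Sigma - λ_1 I)v = 0. First row:
  (16 - 20.8541)·v_x + (-3)·v_y = 0, i.e. (-4.8541)·v_x + (-3)·v_y = 0,
  so v ∝ (b, λ_1 - a) = (-3, 4.8541); multiply by -1 so the first entry is positive: u = (3, -4.8541).
  ||u|| = √((3)² + (-4.8541)²) = √(32.5623) ≈ 5.7063,
  v_1 = u/||u|| ≈ (0.5257, -0.8507) (||v_1|| = 1).

λ_1 = 20.8541,  λ_2 = 14.1459;  v_1 ≈ (0.5257, -0.8507)


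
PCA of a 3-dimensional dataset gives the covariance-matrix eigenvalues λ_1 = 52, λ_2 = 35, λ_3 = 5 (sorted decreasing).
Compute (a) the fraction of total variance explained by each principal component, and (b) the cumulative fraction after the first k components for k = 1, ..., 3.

Step 1 — total variance = trace(Sigma) = Σ λ_i = 52 + 35 + 5 = 92.

Step 2 — fraction explained by component i = λ_i / Σ λ:
  PC1: 52/92 = 0.5652
  PC2: 35/92 = 0.3804
  PC3: 5/92 = 0.0543

Step 3 — cumulative fraction after k components = (λ_1 + ... + λ_k) / Σ λ:
  k = 1: 52/92 = 0.5652
  k = 2: (52 + 35)/92 = 87/92 = 0.9457
  k = 3: (52 + 35 + 5)/92 = 92/92 = 1

Summary (fraction, with percent):

explained: PC1 0.5652 (56.52%), PC2 0.3804 (38.04%), PC3 0.0543 (5.43%);  cumulative: 0.5652, 0.9457, 1


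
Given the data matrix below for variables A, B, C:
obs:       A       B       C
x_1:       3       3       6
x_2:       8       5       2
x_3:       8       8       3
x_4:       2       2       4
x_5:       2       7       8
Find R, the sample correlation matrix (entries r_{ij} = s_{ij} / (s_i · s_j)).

Step 1 — column means:
  mean(A) = (3 + 8 + 8 + 2 + 2) / 5 = 23/5 = 4.6
  mean(B) = (3 + 5 + 8 + 2 + 7) / 5 = 25/5 = 5
  mean(C) = (6 + 2 + 3 + 4 + 8) / 5 = 23/5 = 4.6

Step 2 — sample variances and covariances s[i,j] = (1/(n-1)) · Σ_k (x_{k,i} - mean_i) · (x_{k,j} - mean_j), with n-1 = 4:
  s[A,A] = ((-1.6)·(-1.6) + (3.4)·(3.4) + (3.4)·(3.4) + (-2.6)·(-2.6) + (-2.6)·(-2.6)) / 4 = 39.2/4 = 9.8
  s[A,B] = ((-1.6)·(-2) + (3.4)·(0) + (3.4)·(3) + (-2.6)·(-3) + (-2.6)·(2)) / 4 = 16/4 = 4
  s[A,C] = ((-1.6)·(1.4) + (3.4)·(-2.6) + (3.4)·(-1.6) + (-2.6)·(-0.6) + (-2.6)·(3.4)) / 4 = -23.8/4 = -5.95
  s[B,B] = ((-2)·(-2) + (0)·(0) + (3)·(3) + (-3)·(-3) + (2)·(2)) / 4 = 26/4 = 6.5
  s[B,C] = ((-2)·(1.4) + (0)·(-2.6) + (3)·(-1.6) + (-3)·(-0.6) + (2)·(3.4)) / 4 = 1/4 = 0.25
  s[C,C] = ((1.4)·(1.4) + (-2.6)·(-2.6) + (-1.6)·(-1.6) + (-0.6)·(-0.6) + (3.4)·(3.4)) / 4 = 23.2/4 = 5.8
  Sample standard deviations s_i = √(s[i,i]):
  s(A) = √(9.8) = 3.1305
  s(B) = √(6.5) = 2.5495
  s(C) = √(5.8) = 2.4083

Step 3 — r_{ij} = s_{ij} / (s_i · s_j):
  r[A,A] = 1 (diagonal).
  r[A,B] = 4 / (3.1305 · 2.5495) = 4 / 7.9812 = 0.5012
  r[A,C] = -5.95 / (3.1305 · 2.4083) = -5.95 / 7.5392 = -0.7892
  r[B,B] = 1 (diagonal).
  r[B,C] = 0.25 / (2.5495 · 2.4083) = 0.25 / 6.14 = 0.0407
  r[C,C] = 1 (diagonal).

R is symmetric with unit diagonal. Assembling:

R = [[1, 0.5012, -0.7892],
 [0.5012, 1, 0.0407],
 [-0.7892, 0.0407, 1]]


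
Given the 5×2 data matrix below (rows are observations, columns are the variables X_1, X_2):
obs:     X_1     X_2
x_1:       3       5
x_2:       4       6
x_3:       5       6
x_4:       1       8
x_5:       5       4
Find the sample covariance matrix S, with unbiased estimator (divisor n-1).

Step 1 — column means:
  mean(X_1) = (3 + 4 + 5 + 1 + 5) / 5 = 18/5 = 3.6
  mean(X_2) = (5 + 6 + 6 + 8 + 4) / 5 = 29/5 = 5.8

Step 2 — sample covariance S[i,j] = (1/(n-1)) · Σ_k (x_{k,i} - mean_i) · (x_{k,j} - mean_j), with n-1 = 4.
  S[X_1,X_1] = ((-0.6)·(-0.6) + (0.4)·(0.4) + (1.4)·(1.4) + (-2.6)·(-2.6) + (1.4)·(1.4)) / 4 = 11.2/4 = 2.8
  S[X_1,X_2] = ((-0.6)·(-0.8) + (0.4)·(0.2) + (1.4)·(0.2) + (-2.6)·(2.2) + (1.4)·(-1.8)) / 4 = -7.4/4 = -1.85
  S[X_2,X_2] = ((-0.8)·(-0.8) + (0.2)·(0.2) + (0.2)·(0.2) + (2.2)·(2.2) + (-1.8)·(-1.8)) / 4 = 8.8/4 = 2.2

S is symmetric (S[j,i] = S[i,j]). Assembling:

S = [[2.8, -1.85],
 [-1.85, 2.2]]


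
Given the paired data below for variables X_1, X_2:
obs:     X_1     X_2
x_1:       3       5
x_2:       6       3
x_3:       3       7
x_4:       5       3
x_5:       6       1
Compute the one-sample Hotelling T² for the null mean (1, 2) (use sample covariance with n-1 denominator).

Step 1 — sample mean vector:
  mean(X_1) = (3 + 6 + 3 + 5 + 6) / 5 = 23/5 = 4.6
  mean(X_2) = (5 + 3 + 7 + 3 + 1) / 5 = 19/5 = 3.8
  x̄ = (4.6, 3.8),  deviation x̄ - mu_0 = (4.6, 3.8) - (1, 2) = (3.6, 1.8).

Step 2 — sample covariance matrix, S[i,j] = (1/(n-1)) · Σ_k (x_{k,i} - mean_i) · (x_{k,j} - mean_j), divisor n-1 = 4:
  S[X_1,X_1] = ((-1.6)·(-1.6) + (1.4)·(1.4) + (-1.6)·(-1.6) + (0.4)·(0.4) + (1.4)·(1.4)) / 4 = 9.2/4 = 2.3
  S[X_1,X_2] = ((-1.6)·(1.2) + (1.4)·(-0.8) + (-1.6)·(3.2) + (0.4)·(-0.8) + (1.4)·(-2.8)) / 4 = -12.4/4 = -3.1
  S[X_2,X_2] = ((1.2)·(1.2) + (-0.8)·(-0.8) + (3.2)·(3.2) + (-0.8)·(-0.8) + (-2.8)·(-2.8)) / 4 = 20.8/4 = 5.2
  S = [[2.3, -3.1],
 [-3.1, 5.2]].

Step 3 — invert S. det(S) = 2.3·5.2 - (-3.1)² = 2.35.
  S^{-1} = (1/det) · [[d, -b], [-b, a]] = [[2.2128, 1.3191],
 [1.3191, 0.9787]].

Step 4 — quadratic form (x̄ - mu_0)^T · S^{-1} · (x̄ - mu_0):
  S^{-1} · (x̄ - mu_0) = (10.3404, 6.5106),
  (x̄ - mu_0)^T · [...] = (3.6)·(10.3404) + (1.8)·(6.5106) = 48.9447.

Step 5 — scale by n: T² = 5 · 48.9447 = 244.7234.

T² ≈ 244.7234


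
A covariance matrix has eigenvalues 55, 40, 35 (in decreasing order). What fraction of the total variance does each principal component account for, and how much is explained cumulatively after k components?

Step 1 — total variance = trace(Sigma) = Σ λ_i = 55 + 40 + 35 = 130.

Step 2 — fraction explained by component i = λ_i / Σ λ:
  PC1: 55/130 = 0.4231
  PC2: 40/130 = 0.3077
  PC3: 35/130 = 0.2692

Step 3 — cumulative fraction after k components = (λ_1 + ... + λ_k) / Σ λ:
  k = 1: 55/130 = 0.4231
  k = 2: (55 + 40)/130 = 95/130 = 0.7308
  k = 3: (55 + 40 + 35)/130 = 130/130 = 1

Summary (fraction, with percent):

explained: PC1 0.4231 (42.31%), PC2 0.3077 (30.77%), PC3 0.2692 (26.92%);  cumulative: 0.4231, 0.7308, 1


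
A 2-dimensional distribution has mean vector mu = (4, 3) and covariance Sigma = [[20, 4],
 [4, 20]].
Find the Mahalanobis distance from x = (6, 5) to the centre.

Step 1 — centre the observation: (x - mu) = (2, 2).

Step 2 — invert Sigma. det(Sigma) = 20·20 - (4)² = 384.
  Sigma^{-1} = (1/det) · [[d, -b], [-b, a]] = [[0.0521, -0.0104],
 [-0.0104, 0.0521]].

Step 3 — form the quadratic (x - mu)^T · Sigma^{-1} · (x - mu):
  Sigma^{-1} · (x - mu) = (0.0833, 0.0833).
  (x - mu)^T · [Sigma^{-1} · (x - mu)] = (2)·(0.0833) + (2)·(0.0833) = 0.3333.

Step 4 — take square root: d = √(0.3333) ≈ 0.5774.

d(x, mu) = √(0.3333) ≈ 0.5774


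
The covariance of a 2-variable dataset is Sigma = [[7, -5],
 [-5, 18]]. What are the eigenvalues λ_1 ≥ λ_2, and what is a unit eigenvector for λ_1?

Step 1 — characteristic polynomial of 2×2 Sigma:
  det(Sigma - λI) = λ² - trace · λ + det = 0.
  trace = 7 + 18 = 25, det = 7·18 - (-5)² = 101.
Step 2 — discriminant:
  Δ = trace² - 4·det = 625 - 404 = 221.
Step 3 — eigenvalues:
  λ = (trace ± √Δ)/2 = (25 ± 14.8661)/2,
  λ_1 = 19.933,  λ_2 = 5.067.

Step 4 — unit eigenvector for λ_1: solve (Sigma - λ_1 I)v = 0. First row:
  (7 - 19.933)·v_x + (-5)·v_y = 0, i.e. (-12.933)·v_x + (-5)·v_y = 0,
  so v ∝ (b, λ_1 - a) = (-5, 12.933); multiply by -1 so the first entry is positive: u = (5, -12.933).
  ||u|| = √((5)² + (-12.933)²) = √(192.2634) ≈ 13.8659,
  v_1 = u/||u|| ≈ (0.3606, -0.9327) (||v_1|| = 1).

λ_1 = 19.933,  λ_2 = 5.067;  v_1 ≈ (0.3606, -0.9327)


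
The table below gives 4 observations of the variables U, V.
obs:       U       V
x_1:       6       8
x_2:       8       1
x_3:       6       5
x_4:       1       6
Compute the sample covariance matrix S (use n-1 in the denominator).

Step 1 — column means:
  mean(U) = (6 + 8 + 6 + 1) / 4 = 21/4 = 5.25
  mean(V) = (8 + 1 + 5 + 6) / 4 = 20/4 = 5

Step 2 — sample covariance S[i,j] = (1/(n-1)) · Σ_k (x_{k,i} - mean_i) · (x_{k,j} - mean_j), with n-1 = 3.
  S[U,U] = ((0.75)·(0.75) + (2.75)·(2.75) + (0.75)·(0.75) + (-4.25)·(-4.25)) / 3 = 26.75/3 = 8.9167
  S[U,V] = ((0.75)·(3) + (2.75)·(-4) + (0.75)·(0) + (-4.25)·(1)) / 3 = -13/3 = -4.3333
  S[V,V] = ((3)·(3) + (-4)·(-4) + (0)·(0) + (1)·(1)) / 3 = 26/3 = 8.6667

S is symmetric (S[j,i] = S[i,j]). Assembling:

S = [[8.9167, -4.3333],
 [-4.3333, 8.6667]]


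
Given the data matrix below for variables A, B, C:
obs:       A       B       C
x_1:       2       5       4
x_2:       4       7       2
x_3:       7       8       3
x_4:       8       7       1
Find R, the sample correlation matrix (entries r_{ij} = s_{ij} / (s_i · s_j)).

Step 1 — column means:
  mean(A) = (2 + 4 + 7 + 8) / 4 = 21/4 = 5.25
  mean(B) = (5 + 7 + 8 + 7) / 4 = 27/4 = 6.75
  mean(C) = (4 + 2 + 3 + 1) / 4 = 10/4 = 2.5

Step 2 — sample variances and covariances s[i,j] = (1/(n-1)) · Σ_k (x_{k,i} - mean_i) · (x_{k,j} - mean_j), with n-1 = 3:
  s[A,A] = ((-3.25)·(-3.25) + (-1.25)·(-1.25) + (1.75)·(1.75) + (2.75)·(2.75)) / 3 = 22.75/3 = 7.5833
  s[A,B] = ((-3.25)·(-1.75) + (-1.25)·(0.25) + (1.75)·(1.25) + (2.75)·(0.25)) / 3 = 8.25/3 = 2.75
  s[A,C] = ((-3.25)·(1.5) + (-1.25)·(-0.5) + (1.75)·(0.5) + (2.75)·(-1.5)) / 3 = -7.5/3 = -2.5
  s[B,B] = ((-1.75)·(-1.75) + (0.25)·(0.25) + (1.25)·(1.25) + (0.25)·(0.25)) / 3 = 4.75/3 = 1.5833
  s[B,C] = ((-1.75)·(1.5) + (0.25)·(-0.5) + (1.25)·(0.5) + (0.25)·(-1.5)) / 3 = -2.5/3 = -0.8333
  s[C,C] = ((1.5)·(1.5) + (-0.5)·(-0.5) + (0.5)·(0.5) + (-1.5)·(-1.5)) / 3 = 5/3 = 1.6667
  Sample standard deviations s_i = √(s[i,i]):
  s(A) = √(7.5833) = 2.7538
  s(B) = √(1.5833) = 1.2583
  s(C) = √(1.6667) = 1.291

Step 3 — r_{ij} = s_{ij} / (s_i · s_j):
  r[A,A] = 1 (diagonal).
  r[A,B] = 2.75 / (2.7538 · 1.2583) = 2.75 / 3.4651 = 0.7936
  r[A,C] = -2.5 / (2.7538 · 1.291) = -2.5 / 3.5551 = -0.7032
  r[B,B] = 1 (diagonal).
  r[B,C] = -0.8333 / (1.2583 · 1.291) = -0.8333 / 1.6245 = -0.513
  r[C,C] = 1 (diagonal).

R is symmetric with unit diagonal. Assembling:

R = [[1, 0.7936, -0.7032],
 [0.7936, 1, -0.513],
 [-0.7032, -0.513, 1]]


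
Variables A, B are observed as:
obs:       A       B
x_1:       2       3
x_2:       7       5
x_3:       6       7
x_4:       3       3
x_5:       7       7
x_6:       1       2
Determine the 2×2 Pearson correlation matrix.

Step 1 — column means:
  mean(A) = (2 + 7 + 6 + 3 + 7 + 1) / 6 = 26/6 = 4.3333
  mean(B) = (3 + 5 + 7 + 3 + 7 + 2) / 6 = 27/6 = 4.5

Step 2 — sample variances and covariances s[i,j] = (1/(n-1)) · Σ_k (x_{k,i} - mean_i) · (x_{k,j} - mean_j), with n-1 = 5:
  s[A,A] = ((-2.3333)·(-2.3333) + (2.6667)·(2.6667) + (1.6667)·(1.6667) + (-1.3333)·(-1.3333) + (2.6667)·(2.6667) + (-3.3333)·(-3.3333)) / 5 = 35.3333/5 = 7.0667
  s[A,B] = ((-2.3333)·(-1.5) + (2.6667)·(0.5) + (1.6667)·(2.5) + (-1.3333)·(-1.5) + (2.6667)·(2.5) + (-3.3333)·(-2.5)) / 5 = 26/5 = 5.2
  s[B,B] = ((-1.5)·(-1.5) + (0.5)·(0.5) + (2.5)·(2.5) + (-1.5)·(-1.5) + (2.5)·(2.5) + (-2.5)·(-2.5)) / 5 = 23.5/5 = 4.7
  Sample standard deviations s_i = √(s[i,i]):
  s(A) = √(7.0667) = 2.6583
  s(B) = √(4.7) = 2.1679

Step 3 — r_{ij} = s_{ij} / (s_i · s_j):
  r[A,A] = 1 (diagonal).
  r[A,B] = 5.2 / (2.6583 · 2.1679) = 5.2 / 5.7631 = 0.9023
  r[B,B] = 1 (diagonal).

R is symmetric with unit diagonal. Assembling:

R = [[1, 0.9023],
 [0.9023, 1]]


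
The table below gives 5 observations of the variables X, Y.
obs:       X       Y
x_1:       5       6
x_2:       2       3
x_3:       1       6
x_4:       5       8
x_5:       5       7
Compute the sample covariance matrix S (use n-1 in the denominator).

Step 1 — column means:
  mean(X) = (5 + 2 + 1 + 5 + 5) / 5 = 18/5 = 3.6
  mean(Y) = (6 + 3 + 6 + 8 + 7) / 5 = 30/5 = 6

Step 2 — sample covariance S[i,j] = (1/(n-1)) · Σ_k (x_{k,i} - mean_i) · (x_{k,j} - mean_j), with n-1 = 4.
  S[X,X] = ((1.4)·(1.4) + (-1.6)·(-1.6) + (-2.6)·(-2.6) + (1.4)·(1.4) + (1.4)·(1.4)) / 4 = 15.2/4 = 3.8
  S[X,Y] = ((1.4)·(0) + (-1.6)·(-3) + (-2.6)·(0) + (1.4)·(2) + (1.4)·(1)) / 4 = 9/4 = 2.25
  S[Y,Y] = ((0)·(0) + (-3)·(-3) + (0)·(0) + (2)·(2) + (1)·(1)) / 4 = 14/4 = 3.5

S is symmetric (S[j,i] = S[i,j]). Assembling:

S = [[3.8, 2.25],
 [2.25, 3.5]]


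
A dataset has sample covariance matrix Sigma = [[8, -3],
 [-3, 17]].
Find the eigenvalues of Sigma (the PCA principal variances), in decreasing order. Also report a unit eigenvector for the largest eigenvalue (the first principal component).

Step 1 — characteristic polynomial of 2×2 Sigma:
  det(Sigma - λI) = λ² - trace · λ + det = 0.
  trace = 8 + 17 = 25, det = 8·17 - (-3)² = 127.
Step 2 — discriminant:
  Δ = trace² - 4·det = 625 - 508 = 117.
Step 3 — eigenvalues:
  λ = (trace ± √Δ)/2 = (25 ± 10.8167)/2,
  λ_1 = 17.9083,  λ_2 = 7.0917.

Step 4 — unit eigenvector for λ_1: solve (Sigma - λ_1 I)v = 0. First row:
  (8 - 17.9083)·v_x + (-3)·v_y = 0, i.e. (-9.9083)·v_x + (-3)·v_y = 0,
  so v ∝ (b, λ_1 - a) = (-3, 9.9083); multiply by -1 so the first entry is positive: u = (3, -9.9083).
  ||u|| = √((3)² + (-9.9083)²) = √(107.1749) ≈ 10.3525,
  v_1 = u/||u|| ≈ (0.2898, -0.9571) (||v_1|| = 1).

λ_1 = 17.9083,  λ_2 = 7.0917;  v_1 ≈ (0.2898, -0.9571)


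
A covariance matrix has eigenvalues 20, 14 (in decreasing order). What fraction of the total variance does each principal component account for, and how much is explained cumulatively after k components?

Step 1 — total variance = trace(Sigma) = Σ λ_i = 20 + 14 = 34.

Step 2 — fraction explained by component i = λ_i / Σ λ:
  PC1: 20/34 = 0.5882
  PC2: 14/34 = 0.4118

Step 3 — cumulative fraction after k components = (λ_1 + ... + λ_k) / Σ λ:
  k = 1: 20/34 = 0.5882
  k = 2: (20 + 14)/34 = 34/34 = 1

Summary (fraction, with percent):

explained: PC1 0.5882 (58.82%), PC2 0.4118 (41.18%);  cumulative: 0.5882, 1


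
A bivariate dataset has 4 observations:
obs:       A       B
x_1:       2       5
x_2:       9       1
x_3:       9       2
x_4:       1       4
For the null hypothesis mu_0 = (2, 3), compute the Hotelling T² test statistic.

Step 1 — sample mean vector:
  mean(A) = (2 + 9 + 9 + 1) / 4 = 21/4 = 5.25
  mean(B) = (5 + 1 + 2 + 4) / 4 = 12/4 = 3
  x̄ = (5.25, 3),  deviation x̄ - mu_0 = (5.25, 3) - (2, 3) = (3.25, 0).

Step 2 — sample covariance matrix, S[i,j] = (1/(n-1)) · Σ_k (x_{k,i} - mean_i) · (x_{k,j} - mean_j), divisor n-1 = 3:
  S[A,A] = ((-3.25)·(-3.25) + (3.75)·(3.75) + (3.75)·(3.75) + (-4.25)·(-4.25)) / 3 = 56.75/3 = 18.9167
  S[A,B] = ((-3.25)·(2) + (3.75)·(-2) + (3.75)·(-1) + (-4.25)·(1)) / 3 = -22/3 = -7.3333
  S[B,B] = ((2)·(2) + (-2)·(-2) + (-1)·(-1) + (1)·(1)) / 3 = 10/3 = 3.3333
  S = [[18.9167, -7.3333],
 [-7.3333, 3.3333]].

Step 3 — invert S. det(S) = 18.9167·3.3333 - (-7.3333)² = 9.2778.
  S^{-1} = (1/det) · [[d, -b], [-b, a]] = [[0.3593, 0.7904],
 [0.7904, 2.0389]].

Step 4 — quadratic form (x̄ - mu_0)^T · S^{-1} · (x̄ - mu_0):
  S^{-1} · (x̄ - mu_0) = (1.1677, 2.5689),
  (x̄ - mu_0)^T · [...] = (3.25)·(1.1677) + (0)·(2.5689) = 3.7949.

Step 5 — scale by n: T² = 4 · 3.7949 = 15.1796.

T² ≈ 15.1796


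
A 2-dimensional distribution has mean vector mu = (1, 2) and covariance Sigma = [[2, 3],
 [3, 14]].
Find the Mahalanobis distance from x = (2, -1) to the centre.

Step 1 — centre the observation: (x - mu) = (1, -3).

Step 2 — invert Sigma. det(Sigma) = 2·14 - (3)² = 19.
  Sigma^{-1} = (1/det) · [[d, -b], [-b, a]] = [[0.7368, -0.1579],
 [-0.1579, 0.1053]].

Step 3 — form the quadratic (x - mu)^T · Sigma^{-1} · (x - mu):
  Sigma^{-1} · (x - mu) = (1.2105, -0.4737).
  (x - mu)^T · [Sigma^{-1} · (x - mu)] = (1)·(1.2105) + (-3)·(-0.4737) = 2.6316.

Step 4 — take square root: d = √(2.6316) ≈ 1.6222.

d(x, mu) = √(2.6316) ≈ 1.6222


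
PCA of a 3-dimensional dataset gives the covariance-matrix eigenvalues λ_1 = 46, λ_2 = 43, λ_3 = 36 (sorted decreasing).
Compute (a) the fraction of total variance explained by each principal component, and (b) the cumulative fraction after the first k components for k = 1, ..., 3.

Step 1 — total variance = trace(Sigma) = Σ λ_i = 46 + 43 + 36 = 125.

Step 2 — fraction explained by component i = λ_i / Σ λ:
  PC1: 46/125 = 0.368
  PC2: 43/125 = 0.344
  PC3: 36/125 = 0.288

Step 3 — cumulative fraction after k components = (λ_1 + ... + λ_k) / Σ λ:
  k = 1: 46/125 = 0.368
  k = 2: (46 + 43)/125 = 89/125 = 0.712
  k = 3: (46 + 43 + 36)/125 = 125/125 = 1

Summary (fraction, with percent):

explained: PC1 0.368 (36.8%), PC2 0.344 (34.4%), PC3 0.288 (28.8%);  cumulative: 0.368, 0.712, 1


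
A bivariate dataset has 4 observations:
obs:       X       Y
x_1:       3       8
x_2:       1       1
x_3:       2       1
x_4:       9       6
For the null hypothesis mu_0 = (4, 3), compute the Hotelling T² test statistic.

Step 1 — sample mean vector:
  mean(X) = (3 + 1 + 2 + 9) / 4 = 15/4 = 3.75
  mean(Y) = (8 + 1 + 1 + 6) / 4 = 16/4 = 4
  x̄ = (3.75, 4),  deviation x̄ - mu_0 = (3.75, 4) - (4, 3) = (-0.25, 1).

Step 2 — sample covariance matrix, S[i,j] = (1/(n-1)) · Σ_k (x_{k,i} - mean_i) · (x_{k,j} - mean_j), divisor n-1 = 3:
  S[X,X] = ((-0.75)·(-0.75) + (-2.75)·(-2.75) + (-1.75)·(-1.75) + (5.25)·(5.25)) / 3 = 38.75/3 = 12.9167
  S[X,Y] = ((-0.75)·(4) + (-2.75)·(-3) + (-1.75)·(-3) + (5.25)·(2)) / 3 = 21/3 = 7
  S[Y,Y] = ((4)·(4) + (-3)·(-3) + (-3)·(-3) + (2)·(2)) / 3 = 38/3 = 12.6667
  S = [[12.9167, 7],
 [7, 12.6667]].

Step 3 — invert S. det(S) = 12.9167·12.6667 - (7)² = 114.6111.
  S^{-1} = (1/det) · [[d, -b], [-b, a]] = [[0.1105, -0.0611],
 [-0.0611, 0.1127]].

Step 4 — quadratic form (x̄ - mu_0)^T · S^{-1} · (x̄ - mu_0):
  S^{-1} · (x̄ - mu_0) = (-0.0887, 0.128),
  (x̄ - mu_0)^T · [...] = (-0.25)·(-0.0887) + (1)·(0.128) = 0.1501.

Step 5 — scale by n: T² = 4 · 0.1501 = 0.6006.

T² ≈ 0.6006


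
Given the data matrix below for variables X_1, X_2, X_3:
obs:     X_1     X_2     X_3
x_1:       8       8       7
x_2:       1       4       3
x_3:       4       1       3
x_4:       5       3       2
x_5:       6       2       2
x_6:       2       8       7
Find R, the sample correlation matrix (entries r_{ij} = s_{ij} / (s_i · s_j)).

Step 1 — column means:
  mean(X_1) = (8 + 1 + 4 + 5 + 6 + 2) / 6 = 26/6 = 4.3333
  mean(X_2) = (8 + 4 + 1 + 3 + 2 + 8) / 6 = 26/6 = 4.3333
  mean(X_3) = (7 + 3 + 3 + 2 + 2 + 7) / 6 = 24/6 = 4

Step 2 — sample variances and covariances s[i,j] = (1/(n-1)) · Σ_k (x_{k,i} - mean_i) · (x_{k,j} - mean_j), with n-1 = 5:
  s[X_1,X_1] = ((3.6667)·(3.6667) + (-3.3333)·(-3.3333) + (-0.3333)·(-0.3333) + (0.6667)·(0.6667) + (1.6667)·(1.6667) + (-2.3333)·(-2.3333)) / 5 = 33.3333/5 = 6.6667
  s[X_1,X_2] = ((3.6667)·(3.6667) + (-3.3333)·(-0.3333) + (-0.3333)·(-3.3333) + (0.6667)·(-1.3333) + (1.6667)·(-2.3333) + (-2.3333)·(3.6667)) / 5 = 2.3333/5 = 0.4667
  s[X_1,X_3] = ((3.6667)·(3) + (-3.3333)·(-1) + (-0.3333)·(-1) + (0.6667)·(-2) + (1.6667)·(-2) + (-2.3333)·(3)) / 5 = 3/5 = 0.6
  s[X_2,X_2] = ((3.6667)·(3.6667) + (-0.3333)·(-0.3333) + (-3.3333)·(-3.3333) + (-1.3333)·(-1.3333) + (-2.3333)·(-2.3333) + (3.6667)·(3.6667)) / 5 = 45.3333/5 = 9.0667
  s[X_2,X_3] = ((3.6667)·(3) + (-0.3333)·(-1) + (-3.3333)·(-1) + (-1.3333)·(-2) + (-2.3333)·(-2) + (3.6667)·(3)) / 5 = 33/5 = 6.6
  s[X_3,X_3] = ((3)·(3) + (-1)·(-1) + (-1)·(-1) + (-2)·(-2) + (-2)·(-2) + (3)·(3)) / 5 = 28/5 = 5.6
  Sample standard deviations s_i = √(s[i,i]):
  s(X_1) = √(6.6667) = 2.582
  s(X_2) = √(9.0667) = 3.0111
  s(X_3) = √(5.6) = 2.3664

Step 3 — r_{ij} = s_{ij} / (s_i · s_j):
  r[X_1,X_1] = 1 (diagonal).
  r[X_1,X_2] = 0.4667 / (2.582 · 3.0111) = 0.4667 / 7.7746 = 0.06
  r[X_1,X_3] = 0.6 / (2.582 · 2.3664) = 0.6 / 6.1101 = 0.0982
  r[X_2,X_2] = 1 (diagonal).
  r[X_2,X_3] = 6.6 / (3.0111 · 2.3664) = 6.6 / 7.1255 = 0.9262
  r[X_3,X_3] = 1 (diagonal).

R is symmetric with unit diagonal. Assembling:

R = [[1, 0.06, 0.0982],
 [0.06, 1, 0.9262],
 [0.0982, 0.9262, 1]]


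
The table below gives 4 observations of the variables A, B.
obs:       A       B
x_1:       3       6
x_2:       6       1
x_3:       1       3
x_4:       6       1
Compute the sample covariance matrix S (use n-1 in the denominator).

Step 1 — column means:
  mean(A) = (3 + 6 + 1 + 6) / 4 = 16/4 = 4
  mean(B) = (6 + 1 + 3 + 1) / 4 = 11/4 = 2.75

Step 2 — sample covariance S[i,j] = (1/(n-1)) · Σ_k (x_{k,i} - mean_i) · (x_{k,j} - mean_j), with n-1 = 3.
  S[A,A] = ((-1)·(-1) + (2)·(2) + (-3)·(-3) + (2)·(2)) / 3 = 18/3 = 6
  S[A,B] = ((-1)·(3.25) + (2)·(-1.75) + (-3)·(0.25) + (2)·(-1.75)) / 3 = -11/3 = -3.6667
  S[B,B] = ((3.25)·(3.25) + (-1.75)·(-1.75) + (0.25)·(0.25) + (-1.75)·(-1.75)) / 3 = 16.75/3 = 5.5833

S is symmetric (S[j,i] = S[i,j]). Assembling:

S = [[6, -3.6667],
 [-3.6667, 5.5833]]


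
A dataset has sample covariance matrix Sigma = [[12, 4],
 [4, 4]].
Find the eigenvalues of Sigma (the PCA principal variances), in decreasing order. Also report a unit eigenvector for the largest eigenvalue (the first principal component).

Step 1 — characteristic polynomial of 2×2 Sigma:
  det(Sigma - λI) = λ² - trace · λ + det = 0.
  trace = 12 + 4 = 16, det = 12·4 - (4)² = 32.
Step 2 — discriminant:
  Δ = trace² - 4·det = 256 - 128 = 128.
Step 3 — eigenvalues:
  λ = (trace ± √Δ)/2 = (16 ± 11.3137)/2,
  λ_1 = 13.6569,  λ_2 = 2.3431.

Step 4 — unit eigenvector for λ_1: solve (Sigma - λ_1 I)v = 0. First row:
  (12 - 13.6569)·v_x + (4)·v_y = 0, i.e. (-1.6569)·v_x + (4)·v_y = 0,
  so v ∝ (b, λ_1 - a) = (4, 1.6569) = u.
  ||u|| = √((4)² + (1.6569)²) = √(18.7452) ≈ 4.3296,
  v_1 = u/||u|| ≈ (0.9239, 0.3827) (||v_1|| = 1).

λ_1 = 13.6569,  λ_2 = 2.3431;  v_1 ≈ (0.9239, 0.3827)


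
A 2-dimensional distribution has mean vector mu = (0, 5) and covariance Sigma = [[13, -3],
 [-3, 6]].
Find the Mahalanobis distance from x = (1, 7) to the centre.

Step 1 — centre the observation: (x - mu) = (1, 2).

Step 2 — invert Sigma. det(Sigma) = 13·6 - (-3)² = 69.
  Sigma^{-1} = (1/det) · [[d, -b], [-b, a]] = [[0.087, 0.0435],
 [0.0435, 0.1884]].

Step 3 — form the quadratic (x - mu)^T · Sigma^{-1} · (x - mu):
  Sigma^{-1} · (x - mu) = (0.1739, 0.4203).
  (x - mu)^T · [Sigma^{-1} · (x - mu)] = (1)·(0.1739) + (2)·(0.4203) = 1.0145.

Step 4 — take square root: d = √(1.0145) ≈ 1.0072.

d(x, mu) = √(1.0145) ≈ 1.0072
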